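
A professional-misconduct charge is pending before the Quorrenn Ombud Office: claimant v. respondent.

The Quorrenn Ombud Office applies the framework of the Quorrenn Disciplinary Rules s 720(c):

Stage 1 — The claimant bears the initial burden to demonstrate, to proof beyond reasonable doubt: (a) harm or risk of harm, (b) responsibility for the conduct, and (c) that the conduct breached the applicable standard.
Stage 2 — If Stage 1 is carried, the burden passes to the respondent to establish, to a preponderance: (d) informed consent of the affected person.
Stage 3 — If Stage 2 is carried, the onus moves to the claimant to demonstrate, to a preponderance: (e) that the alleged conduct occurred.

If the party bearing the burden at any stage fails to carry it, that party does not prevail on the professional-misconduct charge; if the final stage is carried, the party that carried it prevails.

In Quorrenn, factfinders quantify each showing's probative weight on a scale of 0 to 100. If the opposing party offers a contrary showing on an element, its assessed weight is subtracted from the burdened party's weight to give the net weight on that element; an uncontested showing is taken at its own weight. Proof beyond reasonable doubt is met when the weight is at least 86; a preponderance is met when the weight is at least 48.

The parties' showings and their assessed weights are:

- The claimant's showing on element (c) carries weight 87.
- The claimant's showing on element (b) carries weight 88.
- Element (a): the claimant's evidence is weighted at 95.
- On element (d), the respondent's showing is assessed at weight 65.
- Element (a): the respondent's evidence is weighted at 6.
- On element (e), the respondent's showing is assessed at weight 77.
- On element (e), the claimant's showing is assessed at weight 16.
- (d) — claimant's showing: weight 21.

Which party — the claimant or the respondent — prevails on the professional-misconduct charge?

At Stage 1 the claimant must meet proof beyond reasonable doubt (weight is at least 86): on (a) the weight is 95 less the opposing 6 gives net 89, ≥ 86, so (a) meets the standard; on (b) the weight is 88, ≥ 86, so (b) meets the standard; on (c) the weight is 87, ≥ 86, so (c) meets the standard.
  All elements met. The burden passes to the respondent.
At Stage 2 the respondent must meet a preponderance (weight is at least 48): on (d) the weight is 65 less the opposing 21 gives net 44, which does not reach 48, so (d) does not meet the standard.
  Stage 2 not carried; the respondent fails its burden.
The analysis ends at Stage 2; the claimant prevails.

claimant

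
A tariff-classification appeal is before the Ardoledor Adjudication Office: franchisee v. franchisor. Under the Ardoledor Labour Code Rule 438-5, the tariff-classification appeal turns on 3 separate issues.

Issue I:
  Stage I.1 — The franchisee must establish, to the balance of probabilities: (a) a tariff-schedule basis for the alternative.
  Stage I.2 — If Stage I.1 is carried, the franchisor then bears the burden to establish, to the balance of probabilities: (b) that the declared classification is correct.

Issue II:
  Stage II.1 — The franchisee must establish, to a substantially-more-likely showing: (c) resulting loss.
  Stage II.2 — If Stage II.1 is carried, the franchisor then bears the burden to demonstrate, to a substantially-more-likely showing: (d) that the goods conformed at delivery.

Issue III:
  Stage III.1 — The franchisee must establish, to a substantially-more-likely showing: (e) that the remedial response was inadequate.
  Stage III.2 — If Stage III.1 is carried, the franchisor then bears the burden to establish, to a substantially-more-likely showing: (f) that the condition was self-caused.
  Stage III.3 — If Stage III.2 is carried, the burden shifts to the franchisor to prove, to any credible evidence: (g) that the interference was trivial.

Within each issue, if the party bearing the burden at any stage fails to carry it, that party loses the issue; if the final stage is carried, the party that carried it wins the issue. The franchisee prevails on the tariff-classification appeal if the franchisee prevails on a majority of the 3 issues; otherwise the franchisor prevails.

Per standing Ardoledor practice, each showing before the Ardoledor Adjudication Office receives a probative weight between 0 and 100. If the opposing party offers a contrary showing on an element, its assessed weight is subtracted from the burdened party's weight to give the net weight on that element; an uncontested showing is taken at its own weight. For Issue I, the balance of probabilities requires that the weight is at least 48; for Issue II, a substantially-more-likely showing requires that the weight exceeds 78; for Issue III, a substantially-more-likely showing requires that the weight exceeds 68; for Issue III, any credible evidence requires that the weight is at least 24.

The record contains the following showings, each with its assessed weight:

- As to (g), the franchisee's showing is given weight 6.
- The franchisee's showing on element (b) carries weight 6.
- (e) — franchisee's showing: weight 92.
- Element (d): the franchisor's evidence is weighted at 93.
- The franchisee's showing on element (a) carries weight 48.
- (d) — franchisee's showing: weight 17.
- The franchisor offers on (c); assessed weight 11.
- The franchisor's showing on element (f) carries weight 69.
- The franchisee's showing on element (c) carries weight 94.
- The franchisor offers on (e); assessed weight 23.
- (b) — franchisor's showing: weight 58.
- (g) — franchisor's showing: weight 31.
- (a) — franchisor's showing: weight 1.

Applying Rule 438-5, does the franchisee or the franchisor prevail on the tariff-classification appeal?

— Issue I —
Stage I.1 (franchisee, the balance of probabilities, weight is at least 48): (a) net 48−1=47 < 48 — fails.
  Not every element is met, so the franchisee fails to carry Stage I.1.
The franchisor prevails on this issue.
— Issue II —
Stage II.1 (franchisee, a substantially-more-likely showing, weight exceeds 78): (c) net 94−11=83 > 78 — meets.
  All elements met. The burden passes to the franchisor.
Stage II.2 (franchisor, a substantially-more-likely showing, weight exceeds 78): (d) net 93−17=76 ≤ 78 — fails.
  Not every element is met, so the franchisor fails to carry Stage II.2.
The analysis ends at Stage II.2; the franchisee prevails on this issue.
— Issue III —
Stage III.1 — burden on franchisee; standard: a substantially-more-likely showing (weight exceeds 68).
    (e): 92 − 23 = 69 > 68 [met]
  Stage III.1 carried; the burden shifts to the franchisor.
Stage III.2 — burden on franchisor; standard: a substantially-more-likely showing (weight exceeds 68).
    (f): 69 > 68 [met]
  All elements met. The franchisor retains the burden for Stage III.3.
Stage III.3 — burden on franchisor; standard: any credible evidence (weight is at least 24).
    (g): 31 − 6 = 25 ≥ 24 [met]
  The franchisor carries the last stage.
All stages carried — the franchisor prevails on this issue.
Per-issue: Issue I → franchisor; Issue II → franchisee; Issue III → franchisor. The franchisee must prevail on a majority of issues; overall, the franchisor prevails.

franchisor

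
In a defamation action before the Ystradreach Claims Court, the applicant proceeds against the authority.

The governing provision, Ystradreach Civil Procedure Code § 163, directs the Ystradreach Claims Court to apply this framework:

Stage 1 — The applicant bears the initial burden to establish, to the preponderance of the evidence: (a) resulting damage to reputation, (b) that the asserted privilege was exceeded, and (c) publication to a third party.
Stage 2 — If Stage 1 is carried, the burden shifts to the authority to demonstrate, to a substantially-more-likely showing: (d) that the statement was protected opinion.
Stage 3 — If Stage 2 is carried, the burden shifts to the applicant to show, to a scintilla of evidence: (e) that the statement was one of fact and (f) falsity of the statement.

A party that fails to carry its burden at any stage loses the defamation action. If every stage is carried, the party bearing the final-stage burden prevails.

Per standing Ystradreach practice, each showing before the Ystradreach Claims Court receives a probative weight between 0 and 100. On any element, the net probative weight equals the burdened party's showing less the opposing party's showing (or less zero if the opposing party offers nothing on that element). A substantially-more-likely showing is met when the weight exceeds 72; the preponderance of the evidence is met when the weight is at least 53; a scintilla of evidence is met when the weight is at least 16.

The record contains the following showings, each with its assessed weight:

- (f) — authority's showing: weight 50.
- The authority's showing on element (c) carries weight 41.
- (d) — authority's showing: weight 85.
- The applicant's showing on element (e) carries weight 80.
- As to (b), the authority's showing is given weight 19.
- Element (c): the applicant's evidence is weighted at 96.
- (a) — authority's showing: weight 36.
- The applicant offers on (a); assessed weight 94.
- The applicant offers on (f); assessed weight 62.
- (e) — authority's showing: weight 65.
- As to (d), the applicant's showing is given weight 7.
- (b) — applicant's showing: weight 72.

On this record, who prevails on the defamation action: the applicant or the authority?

authority

At Stage 1 the applicant must meet the preponderance of the evidence (weight is at least 53): on (a) the weight is 94 less the opposing 36 gives net 58, ≥ 53, so (a) meets the standard; on (b) the weight is 72 less the opposing 19 gives net 53, ≥ 53, so (b) meets the standard; on (c) the weight is 96 less the opposing 41 gives net 55, ≥ 53, so (c) meets the standard.
  The applicant carries Stage 1; the authority now bears the burden.
At Stage 2 the authority must meet a substantially-more-likely showing (weight exceeds 72): on (d) the weight is 85 less the opposing 7 gives net 78, > 72, so (d) meets the standard.
  The authority carries Stage 2; the applicant now bears the burden.
At Stage 3 the applicant must meet a scintilla of evidence (weight is at least 16): on (e) the weight is 80 less the opposing 65 gives net 15, which does not reach 16, so (e) does not meet the standard; on (f) the weight is 62 less the opposing 50 gives net 12, which does not reach 16, so (f) does not meet the standard.
  Stage 3 not carried; the applicant fails its burden.
The analysis ends at Stage 3; the authority prevails.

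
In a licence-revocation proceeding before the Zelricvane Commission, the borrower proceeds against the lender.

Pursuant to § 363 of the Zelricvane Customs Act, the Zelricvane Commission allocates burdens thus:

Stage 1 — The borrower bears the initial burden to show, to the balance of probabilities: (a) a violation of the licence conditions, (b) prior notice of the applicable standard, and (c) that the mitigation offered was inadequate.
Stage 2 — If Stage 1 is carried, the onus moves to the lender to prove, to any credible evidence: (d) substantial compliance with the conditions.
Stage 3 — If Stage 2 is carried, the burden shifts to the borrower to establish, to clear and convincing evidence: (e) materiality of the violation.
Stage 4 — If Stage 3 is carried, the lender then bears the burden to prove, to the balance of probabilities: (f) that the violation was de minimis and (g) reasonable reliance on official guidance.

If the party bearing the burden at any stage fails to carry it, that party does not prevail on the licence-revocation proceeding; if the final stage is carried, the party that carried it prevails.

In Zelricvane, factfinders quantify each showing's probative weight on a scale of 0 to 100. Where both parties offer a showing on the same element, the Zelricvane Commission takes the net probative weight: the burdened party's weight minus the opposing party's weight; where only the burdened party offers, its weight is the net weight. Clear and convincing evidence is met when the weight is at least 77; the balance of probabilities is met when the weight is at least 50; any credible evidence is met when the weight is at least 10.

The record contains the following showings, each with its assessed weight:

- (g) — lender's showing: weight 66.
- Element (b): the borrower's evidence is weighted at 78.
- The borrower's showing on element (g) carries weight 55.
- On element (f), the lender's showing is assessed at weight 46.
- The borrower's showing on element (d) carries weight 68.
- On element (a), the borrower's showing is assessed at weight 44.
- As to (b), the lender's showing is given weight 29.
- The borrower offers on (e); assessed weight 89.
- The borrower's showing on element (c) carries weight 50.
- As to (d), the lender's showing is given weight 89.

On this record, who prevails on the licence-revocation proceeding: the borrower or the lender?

lender

Stage 1 — burden on borrower; standard: the balance of probabilities (weight is at least 50).
    (a): 44 < 50 [not met]
    (b): 78 − 29 = 49 < 50 [not met]
    (c): 50 ≥ 50 [met]
  The borrower does not carry Stage 1.
The lender prevails.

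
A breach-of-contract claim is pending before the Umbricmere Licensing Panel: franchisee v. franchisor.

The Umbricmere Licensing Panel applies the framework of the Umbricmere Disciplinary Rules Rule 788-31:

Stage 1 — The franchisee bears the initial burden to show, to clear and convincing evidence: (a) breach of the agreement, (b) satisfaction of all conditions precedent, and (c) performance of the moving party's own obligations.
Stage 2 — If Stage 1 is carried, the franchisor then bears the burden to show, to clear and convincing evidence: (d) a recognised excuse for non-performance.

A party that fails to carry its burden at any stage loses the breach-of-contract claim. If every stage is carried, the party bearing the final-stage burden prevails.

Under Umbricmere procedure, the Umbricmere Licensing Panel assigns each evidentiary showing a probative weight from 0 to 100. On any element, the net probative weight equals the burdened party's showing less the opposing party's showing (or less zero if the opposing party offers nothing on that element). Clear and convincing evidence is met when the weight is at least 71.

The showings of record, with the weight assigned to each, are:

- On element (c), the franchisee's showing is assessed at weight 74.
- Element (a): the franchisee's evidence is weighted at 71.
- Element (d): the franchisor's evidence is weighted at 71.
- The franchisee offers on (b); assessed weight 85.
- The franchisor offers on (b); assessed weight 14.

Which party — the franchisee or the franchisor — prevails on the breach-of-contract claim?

franchisor

Stage 1 (franchisee, clear and convincing evidence, weight is at least 71): (a) 71 ≥ 71 — meets; (b) net 85−14=71 ≥ 71 — meets; (c) 74 ≥ 71 — meets.
  The franchisee carries Stage 1; the franchisor now bears the burden.
Stage 2 (franchisor, clear and convincing evidence, weight is at least 71): (d) 71 ≥ 71 — meets.
  All elements met at the final stage.
With every stage satisfied, the franchisor prevails.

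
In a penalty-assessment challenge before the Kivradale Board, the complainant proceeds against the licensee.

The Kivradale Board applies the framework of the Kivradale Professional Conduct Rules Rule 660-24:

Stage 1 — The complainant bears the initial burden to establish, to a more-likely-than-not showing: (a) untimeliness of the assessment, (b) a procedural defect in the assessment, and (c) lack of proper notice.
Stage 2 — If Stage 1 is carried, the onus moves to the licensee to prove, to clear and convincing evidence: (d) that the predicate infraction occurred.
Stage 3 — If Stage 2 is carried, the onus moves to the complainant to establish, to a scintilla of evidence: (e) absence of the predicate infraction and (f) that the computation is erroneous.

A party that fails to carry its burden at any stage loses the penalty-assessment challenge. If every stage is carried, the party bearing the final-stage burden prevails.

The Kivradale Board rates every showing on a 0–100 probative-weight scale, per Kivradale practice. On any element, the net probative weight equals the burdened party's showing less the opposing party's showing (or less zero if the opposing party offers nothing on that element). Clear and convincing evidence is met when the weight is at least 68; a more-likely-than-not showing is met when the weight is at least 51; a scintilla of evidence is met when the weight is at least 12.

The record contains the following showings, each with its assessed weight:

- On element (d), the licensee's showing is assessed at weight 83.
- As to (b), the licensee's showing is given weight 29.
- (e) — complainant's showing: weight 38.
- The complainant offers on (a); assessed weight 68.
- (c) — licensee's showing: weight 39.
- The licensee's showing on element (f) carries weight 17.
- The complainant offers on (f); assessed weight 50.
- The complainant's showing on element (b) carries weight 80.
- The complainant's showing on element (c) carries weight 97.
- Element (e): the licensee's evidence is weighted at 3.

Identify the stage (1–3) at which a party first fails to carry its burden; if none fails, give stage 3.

Stage 1 — burden on complainant; standard: a more-likely-than-not showing (weight is at least 51).
    (a): 68 ≥ 51 [met]
    (b): 80 − 29 = 51 ≥ 51 [met]
    (c): 97 − 39 = 58 ≥ 51 [met]
  The complainant carries Stage 1; the licensee now bears the burden.
Stage 2 — burden on licensee; standard: clear and convincing evidence (weight is at least 68).
    (d): 83 ≥ 68 [met]
  Stage 2 is satisfied; the onus moves to the complainant.
Stage 3 — burden on complainant; standard: a scintilla of evidence (weight is at least 12).
    (e): 38 − 3 = 35 ≥ 12 [met]
    (f): 50 − 17 = 33 ≥ 12 [met]
  All elements met at the final stage.
With every stage satisfied, the complainant prevails.

stage 3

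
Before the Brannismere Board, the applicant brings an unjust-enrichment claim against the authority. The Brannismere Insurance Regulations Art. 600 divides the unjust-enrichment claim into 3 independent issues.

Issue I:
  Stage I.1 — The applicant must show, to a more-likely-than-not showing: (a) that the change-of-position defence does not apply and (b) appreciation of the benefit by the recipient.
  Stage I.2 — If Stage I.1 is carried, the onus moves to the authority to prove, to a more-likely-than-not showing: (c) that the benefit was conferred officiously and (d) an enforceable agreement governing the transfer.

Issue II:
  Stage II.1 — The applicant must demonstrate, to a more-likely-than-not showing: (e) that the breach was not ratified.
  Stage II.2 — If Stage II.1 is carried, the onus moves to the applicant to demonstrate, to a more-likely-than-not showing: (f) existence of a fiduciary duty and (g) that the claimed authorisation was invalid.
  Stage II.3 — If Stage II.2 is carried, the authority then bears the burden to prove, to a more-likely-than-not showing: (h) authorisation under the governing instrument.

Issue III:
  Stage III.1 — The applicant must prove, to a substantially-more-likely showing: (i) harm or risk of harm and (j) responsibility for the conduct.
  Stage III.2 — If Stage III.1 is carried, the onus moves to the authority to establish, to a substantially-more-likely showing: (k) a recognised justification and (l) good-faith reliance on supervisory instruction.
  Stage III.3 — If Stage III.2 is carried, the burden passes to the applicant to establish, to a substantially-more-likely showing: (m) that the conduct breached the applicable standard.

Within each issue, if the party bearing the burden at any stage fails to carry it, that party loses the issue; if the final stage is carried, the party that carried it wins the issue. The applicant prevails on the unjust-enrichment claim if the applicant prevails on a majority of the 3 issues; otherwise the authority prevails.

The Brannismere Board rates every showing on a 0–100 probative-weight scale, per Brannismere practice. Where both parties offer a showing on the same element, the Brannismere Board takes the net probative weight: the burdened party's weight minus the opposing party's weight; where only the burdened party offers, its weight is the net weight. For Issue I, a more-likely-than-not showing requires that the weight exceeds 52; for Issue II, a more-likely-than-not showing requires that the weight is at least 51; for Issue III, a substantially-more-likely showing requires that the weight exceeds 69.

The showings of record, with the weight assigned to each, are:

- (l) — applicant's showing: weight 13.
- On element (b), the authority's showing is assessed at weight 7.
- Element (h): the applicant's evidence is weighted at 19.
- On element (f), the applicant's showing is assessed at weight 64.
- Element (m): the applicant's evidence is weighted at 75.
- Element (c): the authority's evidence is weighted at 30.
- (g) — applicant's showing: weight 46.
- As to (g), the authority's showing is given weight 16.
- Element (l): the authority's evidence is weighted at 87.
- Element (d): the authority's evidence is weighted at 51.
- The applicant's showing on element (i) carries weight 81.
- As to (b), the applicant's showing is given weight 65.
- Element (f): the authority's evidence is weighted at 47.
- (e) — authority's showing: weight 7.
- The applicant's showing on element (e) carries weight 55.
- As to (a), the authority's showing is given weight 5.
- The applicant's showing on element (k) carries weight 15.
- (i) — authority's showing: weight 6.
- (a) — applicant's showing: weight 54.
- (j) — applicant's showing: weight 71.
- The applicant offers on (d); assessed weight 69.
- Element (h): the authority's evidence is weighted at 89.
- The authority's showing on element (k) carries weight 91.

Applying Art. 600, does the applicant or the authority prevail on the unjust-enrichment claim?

— Issue I —
Stage I.1 — burden on applicant; standard: a more-likely-than-not showing (weight exceeds 52).
    (a): 54 − 5 = 49 ≤ 52 [not met]
    (b): 65 − 7 = 58 > 52 [met]
  The applicant does not carry Stage I.1.
The authority prevails on this issue.
— Issue II —
Stage II.1 — burden on applicant; standard: a more-likely-than-not showing (weight is at least 51).
    (e): 55 − 7 = 48 < 51 [not met]
  The applicant does not carry Stage II.1.
So the authority prevails on this issue.
— Issue III —
Stage III.1 (applicant, a substantially-more-likely showing, weight exceeds 69): (i) net 81−6=75 > 69 — meets; (j) 71 > 69 — meets.
  The applicant carries Stage III.1; the authority now bears the burden.
Stage III.2 (authority, a substantially-more-likely showing, weight exceeds 69): (k) net 91−15=76 > 69 — meets; (l) net 87−13=74 > 69 — meets.
  All elements met. The burden passes to the applicant.
Stage III.3 (applicant, a substantially-more-likely showing, weight exceeds 69): (m) 75 > 69 — meets.
  All elements met at the final stage.
Every stage carried; the applicant prevails on this issue.
Per-issue: Issue I → authority; Issue II → authority; Issue III → applicant. The applicant must prevail on a majority of issues; overall, the authority prevails.

authority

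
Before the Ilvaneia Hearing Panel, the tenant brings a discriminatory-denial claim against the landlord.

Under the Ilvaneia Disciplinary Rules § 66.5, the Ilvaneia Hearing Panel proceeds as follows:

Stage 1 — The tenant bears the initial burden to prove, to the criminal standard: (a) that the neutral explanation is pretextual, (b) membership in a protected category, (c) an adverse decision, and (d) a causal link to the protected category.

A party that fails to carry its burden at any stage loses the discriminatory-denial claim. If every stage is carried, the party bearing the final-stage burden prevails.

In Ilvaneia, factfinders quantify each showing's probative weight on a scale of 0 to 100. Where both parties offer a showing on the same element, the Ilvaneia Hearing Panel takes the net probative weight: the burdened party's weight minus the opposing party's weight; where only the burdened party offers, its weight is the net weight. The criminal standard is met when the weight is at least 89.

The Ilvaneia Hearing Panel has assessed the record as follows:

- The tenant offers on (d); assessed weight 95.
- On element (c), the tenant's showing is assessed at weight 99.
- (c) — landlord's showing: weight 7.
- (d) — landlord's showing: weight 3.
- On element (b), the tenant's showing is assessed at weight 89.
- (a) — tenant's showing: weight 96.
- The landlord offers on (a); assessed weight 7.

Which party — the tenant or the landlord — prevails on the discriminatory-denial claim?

tenant

At Stage 1 the tenant must meet the criminal standard (weight is at least 89): on (a) the weight is 96 less the opposing 7 gives net 89, ≥ 89, so (a) meets the standard; on (b) the weight is 89, which does reach 89, so (b) meets the standard; on (c) the weight is 99 less the opposing 7 gives net 92, ≥ 89, so (c) meets the standard; on (d) the weight is 95 less the opposing 3 gives net 92, which does reach 89, so (d) meets the standard.
  All elements met at the final stage.
With every stage satisfied, the tenant prevails.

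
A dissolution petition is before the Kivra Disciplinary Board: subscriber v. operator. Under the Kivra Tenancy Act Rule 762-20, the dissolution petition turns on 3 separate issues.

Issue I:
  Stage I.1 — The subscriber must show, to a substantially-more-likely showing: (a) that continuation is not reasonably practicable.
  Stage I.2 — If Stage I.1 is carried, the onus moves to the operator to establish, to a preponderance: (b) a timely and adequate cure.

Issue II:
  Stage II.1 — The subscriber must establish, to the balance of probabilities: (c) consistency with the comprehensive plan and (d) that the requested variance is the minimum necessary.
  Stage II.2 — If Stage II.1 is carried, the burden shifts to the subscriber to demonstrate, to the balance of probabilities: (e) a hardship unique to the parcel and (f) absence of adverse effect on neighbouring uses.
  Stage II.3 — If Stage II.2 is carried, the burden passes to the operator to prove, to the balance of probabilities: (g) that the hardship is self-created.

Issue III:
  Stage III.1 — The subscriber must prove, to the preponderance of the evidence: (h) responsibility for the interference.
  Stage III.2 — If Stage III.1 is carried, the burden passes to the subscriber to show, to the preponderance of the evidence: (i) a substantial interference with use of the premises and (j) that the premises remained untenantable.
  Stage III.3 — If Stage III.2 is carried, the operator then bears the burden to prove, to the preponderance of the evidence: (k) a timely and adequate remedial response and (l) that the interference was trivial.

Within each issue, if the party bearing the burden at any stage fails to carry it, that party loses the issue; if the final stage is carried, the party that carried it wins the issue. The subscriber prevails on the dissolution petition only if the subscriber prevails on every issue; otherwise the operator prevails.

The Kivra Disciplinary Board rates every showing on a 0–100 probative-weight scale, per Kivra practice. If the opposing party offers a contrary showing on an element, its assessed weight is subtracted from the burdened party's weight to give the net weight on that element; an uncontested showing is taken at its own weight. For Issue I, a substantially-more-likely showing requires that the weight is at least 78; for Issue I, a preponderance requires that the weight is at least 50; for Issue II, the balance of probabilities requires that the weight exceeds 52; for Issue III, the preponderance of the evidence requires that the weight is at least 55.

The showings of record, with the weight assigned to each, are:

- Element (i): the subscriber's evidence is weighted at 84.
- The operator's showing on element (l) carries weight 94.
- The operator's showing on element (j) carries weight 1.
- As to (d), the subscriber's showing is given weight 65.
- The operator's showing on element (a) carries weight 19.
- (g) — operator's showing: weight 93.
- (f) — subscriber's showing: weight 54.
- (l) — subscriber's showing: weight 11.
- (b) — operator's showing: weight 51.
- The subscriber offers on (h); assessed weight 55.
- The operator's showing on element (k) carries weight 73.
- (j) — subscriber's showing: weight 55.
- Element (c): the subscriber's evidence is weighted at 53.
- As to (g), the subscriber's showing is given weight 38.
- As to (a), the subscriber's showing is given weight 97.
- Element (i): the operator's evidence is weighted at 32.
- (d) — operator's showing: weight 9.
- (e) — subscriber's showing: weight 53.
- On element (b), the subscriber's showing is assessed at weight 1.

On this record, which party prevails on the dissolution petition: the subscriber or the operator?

— Issue I —
Stage I.1 (subscriber, a substantially-more-likely showing, weight is at least 78): (a) net 97−19=78 ≥ 78 — meets.
  All elements met. The burden passes to the operator.
Stage I.2 (operator, a preponderance, weight is at least 50): (b) net 51−1=50 ≥ 50 — meets.
  All elements met at the final stage.
With every stage satisfied, the operator prevails on this issue.
— Issue II —
Stage II.1 — burden on subscriber; standard: the balance of probabilities (weight exceeds 52).
    (c): 53 > 52 [met]
    (d): 65 − 9 = 56 > 52 [met]
  Stage II.1 carried; the burden remains with the subscriber.
Stage II.2 — burden on subscriber; standard: the balance of probabilities (weight exceeds 52).
    (e): 53 > 52 [met]
    (f): 54 > 52 [met]
  Stage II.2 carried; the burden shifts to the operator.
Stage II.3 — burden on operator; standard: the balance of probabilities (weight exceeds 52).
    (g): 93 − 38 = 55 > 52 [met]
  Stage II.3 carried; the final stage is satisfied.
All stages carried — the operator prevails on this issue.
— Issue III —
Stage III.1 — burden on subscriber; standard: the preponderance of the evidence (weight is at least 55).
    (h): 55 ≥ 55 [met]
  Stage III.1 carried; the burden remains with the subscriber.
Stage III.2 — burden on subscriber; standard: the preponderance of the evidence (weight is at least 55).
    (i): 84 − 32 = 52 < 55 [not met]
    (j): 55 − 1 = 54 < 55 [not met]
  The subscriber does not carry Stage III.2.
So the operator prevails on this issue.
Per-issue: Issue I → operator; Issue II → operator; Issue III → operator. The subscriber must prevail on every issue; overall, the operator prevails.

operator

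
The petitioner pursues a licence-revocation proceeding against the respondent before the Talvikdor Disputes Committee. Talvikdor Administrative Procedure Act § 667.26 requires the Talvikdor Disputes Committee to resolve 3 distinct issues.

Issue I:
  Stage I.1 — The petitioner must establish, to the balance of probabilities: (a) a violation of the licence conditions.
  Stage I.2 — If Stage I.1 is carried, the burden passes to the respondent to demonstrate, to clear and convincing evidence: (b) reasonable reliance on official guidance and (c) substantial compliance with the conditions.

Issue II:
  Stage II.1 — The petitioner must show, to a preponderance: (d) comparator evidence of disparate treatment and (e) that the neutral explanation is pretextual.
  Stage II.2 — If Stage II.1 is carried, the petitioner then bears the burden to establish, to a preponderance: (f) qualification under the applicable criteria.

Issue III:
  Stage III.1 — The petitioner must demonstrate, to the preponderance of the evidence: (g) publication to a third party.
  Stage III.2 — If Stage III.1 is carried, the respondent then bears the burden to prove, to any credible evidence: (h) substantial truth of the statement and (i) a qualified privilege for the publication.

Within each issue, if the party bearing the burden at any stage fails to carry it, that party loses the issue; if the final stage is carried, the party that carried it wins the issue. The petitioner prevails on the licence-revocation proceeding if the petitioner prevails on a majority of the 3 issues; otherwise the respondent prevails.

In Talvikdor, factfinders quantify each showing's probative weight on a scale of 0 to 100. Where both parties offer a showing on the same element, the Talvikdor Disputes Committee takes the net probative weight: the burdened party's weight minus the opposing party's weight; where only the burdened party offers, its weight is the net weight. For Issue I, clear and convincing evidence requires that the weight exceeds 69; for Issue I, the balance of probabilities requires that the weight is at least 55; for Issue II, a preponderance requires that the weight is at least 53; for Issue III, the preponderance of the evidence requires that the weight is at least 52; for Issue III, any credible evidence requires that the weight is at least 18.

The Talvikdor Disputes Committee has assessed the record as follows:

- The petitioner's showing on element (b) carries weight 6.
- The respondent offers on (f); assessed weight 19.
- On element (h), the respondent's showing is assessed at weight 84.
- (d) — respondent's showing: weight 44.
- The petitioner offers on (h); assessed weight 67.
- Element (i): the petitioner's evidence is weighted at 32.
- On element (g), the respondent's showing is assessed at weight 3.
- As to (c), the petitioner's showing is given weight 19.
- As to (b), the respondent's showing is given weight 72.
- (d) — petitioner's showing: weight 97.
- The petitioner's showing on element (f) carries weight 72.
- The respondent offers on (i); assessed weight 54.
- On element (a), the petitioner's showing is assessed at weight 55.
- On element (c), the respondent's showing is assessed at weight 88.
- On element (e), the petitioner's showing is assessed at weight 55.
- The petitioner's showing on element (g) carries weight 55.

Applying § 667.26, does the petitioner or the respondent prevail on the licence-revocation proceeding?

— Issue I —
At Stage I.1 the petitioner must meet the balance of probabilities (weight is at least 55): on (a) the weight is 55, ≥ 55, so (a) meets the standard.
  All elements met. The burden passes to the respondent.
At Stage I.2 the respondent must meet clear and convincing evidence (weight exceeds 69): on (b) the weight is 72 less the opposing 6 gives net 66, which does not exceed 69, so (b) does not meet the standard; on (c) the weight is 88 less the opposing 19 gives net 69, ≤ 69, so (c) does not meet the standard.
  Not every element is met, so the respondent fails to carry Stage I.2.
The petitioner prevails on this issue.
— Issue II —
Stage II.1 — burden on petitioner; standard: a preponderance (weight is at least 53).
    (d): 97 − 44 = 53 ≥ 53 [met]
    (e): 55 ≥ 53 [met]
  Stage II.1 carried; the burden remains with the petitioner.
Stage II.2 — burden on petitioner; standard: a preponderance (weight is at least 53).
    (f): 72 − 19 = 53 ≥ 53 [met]
  Stage II.2 carried; the final stage is satisfied.
Every stage carried; the petitioner prevails on this issue.
— Issue III —
At Stage III.1 the petitioner must meet the preponderance of the evidence (weight is at least 52): on (g) the weight is 55 less the opposing 3 gives net 52, ≥ 52, so (g) meets the standard.
  All elements met. The burden passes to the respondent.
At Stage III.2 the respondent must meet any credible evidence (weight is at least 18): on (h) the weight is 84 less the opposing 67 gives net 17, < 18, so (h) does not meet the standard; on (i) the weight is 54 less the opposing 32 gives net 22, ≥ 18, so (i) meets the standard.
  Not every element is met, so the respondent fails to carry Stage III.2.
The petitioner prevails on this issue.
Per-issue: Issue I → petitioner; Issue II → petitioner; Issue III → petitioner. The petitioner must prevail on a majority of issues; overall, the petitioner prevails.

petitioner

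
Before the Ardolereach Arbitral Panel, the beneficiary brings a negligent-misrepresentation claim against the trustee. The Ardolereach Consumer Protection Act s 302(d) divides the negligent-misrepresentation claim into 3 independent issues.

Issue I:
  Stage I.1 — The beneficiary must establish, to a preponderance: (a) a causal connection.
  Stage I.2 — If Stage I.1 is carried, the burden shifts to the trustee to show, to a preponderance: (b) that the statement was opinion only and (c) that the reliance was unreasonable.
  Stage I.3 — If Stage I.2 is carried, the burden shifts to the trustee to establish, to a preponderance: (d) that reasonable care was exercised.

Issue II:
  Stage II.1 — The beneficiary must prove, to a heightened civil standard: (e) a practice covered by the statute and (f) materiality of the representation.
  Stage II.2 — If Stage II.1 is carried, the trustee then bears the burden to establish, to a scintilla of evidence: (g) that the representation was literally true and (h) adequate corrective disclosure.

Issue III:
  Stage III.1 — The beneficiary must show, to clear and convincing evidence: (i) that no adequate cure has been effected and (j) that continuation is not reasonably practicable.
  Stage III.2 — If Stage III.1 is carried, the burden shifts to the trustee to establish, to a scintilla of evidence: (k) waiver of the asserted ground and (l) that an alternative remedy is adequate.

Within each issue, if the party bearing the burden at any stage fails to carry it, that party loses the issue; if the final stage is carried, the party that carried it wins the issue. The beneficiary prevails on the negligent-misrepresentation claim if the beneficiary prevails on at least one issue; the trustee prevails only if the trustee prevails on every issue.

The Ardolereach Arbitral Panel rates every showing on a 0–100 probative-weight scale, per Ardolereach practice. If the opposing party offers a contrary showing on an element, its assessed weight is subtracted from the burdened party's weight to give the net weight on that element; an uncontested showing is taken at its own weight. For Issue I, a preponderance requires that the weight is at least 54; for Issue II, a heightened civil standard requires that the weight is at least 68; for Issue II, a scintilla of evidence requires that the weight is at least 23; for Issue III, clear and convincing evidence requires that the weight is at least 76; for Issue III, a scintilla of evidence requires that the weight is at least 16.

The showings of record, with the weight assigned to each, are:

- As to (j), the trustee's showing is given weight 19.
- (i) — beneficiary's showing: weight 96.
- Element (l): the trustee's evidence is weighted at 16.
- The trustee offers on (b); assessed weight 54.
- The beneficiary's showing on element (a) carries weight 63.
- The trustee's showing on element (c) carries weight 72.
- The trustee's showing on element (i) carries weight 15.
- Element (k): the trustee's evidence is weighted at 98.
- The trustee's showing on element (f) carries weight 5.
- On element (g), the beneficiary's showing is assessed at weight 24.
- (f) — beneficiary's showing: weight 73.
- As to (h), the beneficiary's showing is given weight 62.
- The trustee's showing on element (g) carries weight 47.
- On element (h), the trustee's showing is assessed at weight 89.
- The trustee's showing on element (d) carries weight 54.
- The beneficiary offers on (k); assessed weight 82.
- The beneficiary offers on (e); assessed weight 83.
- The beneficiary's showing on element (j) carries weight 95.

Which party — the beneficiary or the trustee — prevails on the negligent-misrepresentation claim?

trustee

— Issue I —
At Stage I.1 the beneficiary must meet a preponderance (weight is at least 54): on (a) the weight is 63, which does reach 54, so (a) meets the standard.
  Stage I.1 carried; the burden shifts to the trustee.
At Stage I.2 the trustee must meet a preponderance (weight is at least 54): on (b) the weight is 54, which does reach 54, so (b) meets the standard; on (c) the weight is 72, ≥ 54, so (c) meets the standard.
  All elements met. The trustee retains the burden for Stage I.3.
At Stage I.3 the trustee must meet a preponderance (weight is at least 54): on (d) the weight is 54, ≥ 54, so (d) meets the standard.
  All elements met at the final stage.
With every stage satisfied, the trustee prevails on this issue.
— Issue II —
At Stage II.1 the beneficiary must meet a heightened civil standard (weight is at least 68): on (e) the weight is 83, ≥ 68, so (e) meets the standard; on (f) the weight is 73 less the opposing 5 gives net 68, ≥ 68, so (f) meets the standard.
  Stage II.1 is satisfied; the onus moves to the trustee.
At Stage II.2 the trustee must meet a scintilla of evidence (weight is at least 23): on (g) the weight is 47 less the opposing 24 gives net 23, which does reach 23, so (g) meets the standard; on (h) the weight is 89 less the opposing 62 gives net 27, ≥ 23, so (h) meets the standard.
  The trustee carries the last stage.
With every stage satisfied, the trustee prevails on this issue.
— Issue III —
Stage III.1 (beneficiary, clear and convincing evidence, weight is at least 76): (i) net 96−15=81 ≥ 76 — meets; (j) net 95−19=76 ≥ 76 — meets.
  All elements met. The burden passes to the trustee.
Stage III.2 (trustee, a scintilla of evidence, weight is at least 16): (k) net 98−82=16 ≥ 16 — meets; (l) 16 ≥ 16 — meets.
  Stage III.2 carried; the final stage is satisfied.
Every stage carried; the trustee prevails on this issue.
Per-issue: Issue I → trustee; Issue II → trustee; Issue III → trustee. The beneficiary must prevail on at least one issue; overall, the trustee prevails.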